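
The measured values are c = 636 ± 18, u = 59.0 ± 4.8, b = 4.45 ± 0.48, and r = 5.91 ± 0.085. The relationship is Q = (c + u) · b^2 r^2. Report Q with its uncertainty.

Let w = c + u = 695. δw = √(δc² + δu²) = √(324 + 23.0) = 18.6, so δw/w = 0.0268.
Q is then a monomial in w, b, r:
δQ/Q = √((δw/w)² + (2·δb/b)² + (2·δr/r)²) = √(0.000718 + 0.0465 + 0.000827) = 0.219
Q = 4.81e+05, so δQ = 0.219 × 4.81e+05 = 1.05e+05.

(4.81 ± 1.05) × 10^5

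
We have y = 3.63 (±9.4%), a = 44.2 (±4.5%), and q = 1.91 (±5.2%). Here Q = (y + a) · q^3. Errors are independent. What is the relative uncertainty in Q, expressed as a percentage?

Let u = y + a = 47.8. δu = √(δy² + δa²) = √(0.116 + 3.96) = 2.02, so δu/u = 0.0422.
Q is then a monomial in u, q:
δQ/Q = √((δu/u)² + (3·δq/q)²) = √(0.00178 + 0.0243) = 0.162

16.2%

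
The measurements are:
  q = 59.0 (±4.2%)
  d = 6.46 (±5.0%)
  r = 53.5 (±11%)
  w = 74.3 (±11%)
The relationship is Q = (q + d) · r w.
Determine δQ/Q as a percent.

Let u = q + d = 65.5. δu = √(δq² + δd²) = √(6.14 + 0.104) = 2.50, so δu/u = 0.0382.
Q is then a monomial in u, r, w:
δQ/Q = √((δu/u)² + (1·δr/r)² + (1·δw/w)²) = √(0.00146 + 0.0121 + 0.0121) = 0.160

16.0%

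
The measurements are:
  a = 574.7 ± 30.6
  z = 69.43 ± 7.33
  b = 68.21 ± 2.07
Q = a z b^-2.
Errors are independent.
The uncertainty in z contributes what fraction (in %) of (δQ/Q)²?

(δQ/Q)² = (1·δa/a)² + (1·δz/z)² + (-2·δb/b)²
  a term: (1×0.0532)² = 0.00284
  z term: (1×0.106)² = 0.0111
  b term: (-2×0.0303)² = 0.00368
Total = 0.0177. Share from z = 0.0111/0.0177 = 0.631.

63.1%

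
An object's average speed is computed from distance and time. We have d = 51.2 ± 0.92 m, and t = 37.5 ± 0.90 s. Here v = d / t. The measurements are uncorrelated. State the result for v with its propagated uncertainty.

Products/powers → add relative errors in quadrature, weighted by exponent:
  (1·δd/d)² = (1×0.0180)² = 0.000323;  (-1·δt/t)² = (-1×0.0240)² = 0.000576
δv/v = √(0.000899) = 0.0300
v = 1.37 m/s, so δv = 0.0300 × 1.37 = 0.0409 m/s.

1.37 ± 0.0409 m/s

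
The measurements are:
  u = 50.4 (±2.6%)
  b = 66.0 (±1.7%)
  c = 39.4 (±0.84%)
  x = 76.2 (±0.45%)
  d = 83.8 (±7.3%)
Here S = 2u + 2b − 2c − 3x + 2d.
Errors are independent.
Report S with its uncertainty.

S is a linear combination, so absolute uncertainties add in quadrature:
  (2·δu)² = 6.87;  (2·δb)² = 5.04;  (2·δc)² = 0.438;  (3·δx)² = 1.06;  (2·δd)² = 150
δS = √(163) = 12.8
S = 93.0.

93.0 ± 12.8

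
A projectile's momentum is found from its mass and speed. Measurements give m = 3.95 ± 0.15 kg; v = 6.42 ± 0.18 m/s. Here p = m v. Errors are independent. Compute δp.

Relative error in a monomial: (δp/p)² = Σ (nᵢ · δxᵢ/xᵢ)².
  (1·δm/m)² = (1×0.0380)² = 0.00144;  (1·δv/v)² = (1×0.0280)² = 0.000786
δp/p = √(0.00223) = 0.0472
p = 25.4 kg·m/s, so δp = 0.0472 × 25.4 = 1.20 kg·m/s.

1.20 kg·m/s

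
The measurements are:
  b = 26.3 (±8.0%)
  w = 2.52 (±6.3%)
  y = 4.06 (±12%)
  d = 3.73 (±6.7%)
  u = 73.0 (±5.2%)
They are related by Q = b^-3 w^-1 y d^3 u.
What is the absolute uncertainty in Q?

0.116

For a monomial Q ∝ b^-3, w^-1, y, d^3, u, fractional errors add in quadrature:
  (-3·δb/b)² = (-3×0.0800)² = 0.0576;  (-1·δw/w)² = (-1×0.0630)² = 0.00397;  (1·δy/y)² = (1×0.120)² = 0.0144;  (3·δd/d)² = (3×0.0670)² = 0.0404;  (1·δu/u)² = (1×0.0520)² = 0.00270
δQ/Q = √(0.119) = 0.345
Q = 0.336, so δQ = 0.345 × 0.336 = 0.116.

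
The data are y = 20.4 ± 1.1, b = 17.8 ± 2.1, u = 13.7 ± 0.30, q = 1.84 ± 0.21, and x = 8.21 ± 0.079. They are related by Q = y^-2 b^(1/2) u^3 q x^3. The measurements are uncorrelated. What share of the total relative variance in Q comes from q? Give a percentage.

39.1%

(δQ/Q)² = (-2·δy/y)² + (½·δb/b)² + (3·δu/u)² + (1·δq/q)² + (3·δx/x)²
  y term: (-2×0.0539)² = 0.0116
  b term: (0.5×0.118)² = 0.00348
  u term: (3×0.0219)² = 0.00432
  q term: (1×0.114)² = 0.0130
  x term: (3×0.00962)² = 0.000833
Total = 0.0333. Share from q = 0.0130/0.0333 = 0.391.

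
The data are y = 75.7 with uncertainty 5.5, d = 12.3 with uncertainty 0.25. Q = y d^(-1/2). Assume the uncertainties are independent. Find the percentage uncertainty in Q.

7.34%

Q is a product of powers, so relative uncertainties combine in quadrature:
  (1·δy/y)² = (1×0.0727)² = 0.00528;  (−½·δd/d)² = (-0.5×0.0203)² = 0.000103
δQ/Q = √(0.00538) = 0.0734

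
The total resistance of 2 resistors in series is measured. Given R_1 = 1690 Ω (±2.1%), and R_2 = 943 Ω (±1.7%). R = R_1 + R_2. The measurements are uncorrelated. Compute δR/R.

R is a linear combination, so absolute uncertainties add in quadrature:
  (δR_1)² = 1260;  (δR_2)² = 257
δR = √(1520) = 38.9 Ω
R = 2630 Ω, so δR/R = 38.9/2630 = 0.0148.

0.0148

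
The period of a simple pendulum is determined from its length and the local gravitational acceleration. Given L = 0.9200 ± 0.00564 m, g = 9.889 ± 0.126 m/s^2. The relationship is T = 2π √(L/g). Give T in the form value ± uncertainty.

1.916 ± 0.0135 s

For a monomial T ∝ L^(1/2), g^(-1/2), fractional errors add in quadrature:
  (½·δL/L)² = (0.5×0.00613)² = 9.4e-06;  (−½·δg/g)² = (-0.5×0.0127)² = 4.06e-05
δT/T = √(5e-05) = 0.00707
T = 1.916 s, so δT = 0.00707 × 1.916 = 0.0135 s.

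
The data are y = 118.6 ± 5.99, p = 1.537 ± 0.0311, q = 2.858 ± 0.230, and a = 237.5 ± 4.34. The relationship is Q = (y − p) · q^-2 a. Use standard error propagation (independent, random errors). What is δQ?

578

Let u = y − p = 117.1. δu = √(δy² + δp²) = √(35.9 + 0.000967) = 5.99, so δu/u = 0.0512.
Q is then a monomial in u, q, a:
δQ/Q = √((δu/u)² + (-2·δq/q)² + (1·δa/a)²) = √(0.00262 + 0.0259 + 0.000334) = 0.170
Q = 3404, so δQ = 0.170 × 3404 = 578.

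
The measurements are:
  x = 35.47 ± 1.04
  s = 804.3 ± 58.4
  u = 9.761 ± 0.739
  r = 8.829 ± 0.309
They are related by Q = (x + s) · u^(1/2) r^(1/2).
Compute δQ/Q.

Let w = x + s = 839.8. δw = √(δx² + δs²) = √(1.08 + 3410) = 58.4, so δw/w = 0.0696.
Q is then a monomial in w, u, r:
δQ/Q = √((δw/w)² + (½·δu/u)² + (½·δr/r)²) = √(0.00484 + 0.00143 + 0.000306) = 0.0811

0.0811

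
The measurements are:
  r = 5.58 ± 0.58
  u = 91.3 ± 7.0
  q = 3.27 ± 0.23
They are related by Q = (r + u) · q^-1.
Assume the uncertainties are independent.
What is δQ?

2.99

Let w = r + u = 96.9. δw = √(δr² + δu²) = √(0.336 + 49.0) = 7.02, so δw/w = 0.0725.
Q is then a monomial in w, q:
δQ/Q = √((δw/w)² + (-1·δq/q)²) = √(0.00526 + 0.00495) = 0.101
Q = 29.6, so δQ = 0.101 × 29.6 = 2.99.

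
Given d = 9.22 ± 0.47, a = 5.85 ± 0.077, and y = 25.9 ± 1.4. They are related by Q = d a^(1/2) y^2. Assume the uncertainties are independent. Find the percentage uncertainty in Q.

Products/powers → add relative errors in quadrature, weighted by exponent:
  (1·δd/d)² = (1×0.0510)² = 0.00260;  (½·δa/a)² = (0.5×0.0132)² = 4.33e-05;  (2·δy/y)² = (2×0.0541)² = 0.0117
δQ/Q = √(0.0143) = 0.120

12.0%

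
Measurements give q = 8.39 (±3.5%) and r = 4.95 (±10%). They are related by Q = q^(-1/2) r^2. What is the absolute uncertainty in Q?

1.70

Relative error in a monomial: (δQ/Q)² = Σ (nᵢ · δxᵢ/xᵢ)².
  (−½·δq/q)² = (-0.5×0.0350)² = 0.000306;  (2·δr/r)² = (2×0.100)² = 0.0400
δQ/Q = √(0.0403) = 0.201
Q = 8.46, so δQ = 0.201 × 8.46 = 1.70.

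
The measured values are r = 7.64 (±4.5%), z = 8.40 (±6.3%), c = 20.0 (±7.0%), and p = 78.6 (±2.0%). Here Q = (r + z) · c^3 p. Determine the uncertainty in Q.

Let u = r + z = 16.0. δu = √(δr² + δz²) = √(0.118 + 0.280) = 0.631, so δu/u = 0.0393.
Q is then a monomial in u, c, p:
δQ/Q = √((δu/u)² + (3·δc/c)² + (1·δp/p)²) = √(0.00155 + 0.0441 + 0.000400) = 0.215
Q = 1.01e+07, so δQ = 0.215 × 1.01e+07 = 2.16e+06.

2.16e+06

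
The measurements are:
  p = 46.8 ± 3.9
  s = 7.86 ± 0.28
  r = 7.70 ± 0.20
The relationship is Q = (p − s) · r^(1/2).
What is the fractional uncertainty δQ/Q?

Let u = p − s = 38.9. δu = √(δp² + δs²) = √(15.2 + 0.0784) = 3.91, so δu/u = 0.100.
Q is then a monomial in u, r:
δQ/Q = √((δu/u)² + (½·δr/r)²) = √(0.0101 + 0.000169) = 0.101

0.101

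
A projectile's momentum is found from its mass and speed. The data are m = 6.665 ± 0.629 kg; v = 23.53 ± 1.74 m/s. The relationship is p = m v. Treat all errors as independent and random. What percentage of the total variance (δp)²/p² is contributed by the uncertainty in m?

62.0%

(δp/p)² = (1·δm/m)² + (1·δv/v)²
  m term: (1×0.0944)² = 0.00891
  v term: (1×0.0739)² = 0.00547
Total = 0.0144. Share from m = 0.00891/0.0144 = 0.620.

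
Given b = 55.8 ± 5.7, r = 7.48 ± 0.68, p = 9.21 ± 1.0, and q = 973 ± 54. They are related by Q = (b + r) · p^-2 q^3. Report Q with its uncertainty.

Let u = b + r = 63.3. δu = √(δb² + δr²) = √(32.5 + 0.462) = 5.74, so δu/u = 0.0907.
Q is then a monomial in u, p, q:
δQ/Q = √((δu/u)² + (-2·δp/p)² + (3·δq/q)²) = √(0.00823 + 0.0472 + 0.0277) = 0.288
Q = 6.87e+08, so δQ = 0.288 × 6.87e+08 = 1.98e+08.

(6.87 ± 1.98) × 10^8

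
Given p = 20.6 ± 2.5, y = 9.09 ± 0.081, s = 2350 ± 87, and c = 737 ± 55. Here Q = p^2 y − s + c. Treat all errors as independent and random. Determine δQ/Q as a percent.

Let w = p^2·y = 3860. δw/w = √((2·δp/p)² + (1·δy/y)²) = √(0.0589 + 7.94e-05) = 0.243, so δw = 937.
Q = w − s + c: δQ = √(δw² + δs² + δc²) = √(8.78e+05 + 7570 + 3020) = 943
Q = 2240, so δQ/Q = 943/2240 = 0.420.

42.0%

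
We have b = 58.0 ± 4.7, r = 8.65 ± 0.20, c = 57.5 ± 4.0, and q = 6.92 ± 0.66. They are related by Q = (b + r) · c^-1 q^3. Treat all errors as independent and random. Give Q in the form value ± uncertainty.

384 ± 116

Let u = b + r = 66.7. δu = √(δb² + δr²) = √(22.1 + 0.0400) = 4.70, so δu/u = 0.0706.
Q is then a monomial in u, c, q:
δQ/Q = √((δu/u)² + (-1·δc/c)² + (3·δq/q)²) = √(0.00498 + 0.00484 + 0.0819) = 0.303
Q = 384, so δQ = 0.303 × 384 = 116.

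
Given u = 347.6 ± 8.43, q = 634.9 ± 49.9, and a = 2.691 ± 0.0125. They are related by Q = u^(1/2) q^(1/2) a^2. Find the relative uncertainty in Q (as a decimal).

Relative error in a monomial: (δQ/Q)² = Σ (nᵢ · δxᵢ/xᵢ)².
  (½·δu/u)² = (0.5×0.0243)² = 0.000147;  (½·δq/q)² = (0.5×0.0786)² = 0.00154;  (2·δa/a)² = (2×0.00465)² = 8.63e-05
δQ/Q = √(0.00178) = 0.0422

0.0422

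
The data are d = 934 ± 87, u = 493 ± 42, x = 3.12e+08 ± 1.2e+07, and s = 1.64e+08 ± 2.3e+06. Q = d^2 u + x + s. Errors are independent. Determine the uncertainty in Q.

8.89e+07

Let p = d^2·u = 4.3e+08. δp/p = √((2·δd/d)² + (1·δu/u)²) = √(0.0347 + 0.00726) = 0.205, so δp = 8.81e+07.
Q = p + x + s: δQ = √(δp² + δx² + δs²) = √(7.76e+15 + 1.44e+14 + 5.29e+12) = 8.89e+07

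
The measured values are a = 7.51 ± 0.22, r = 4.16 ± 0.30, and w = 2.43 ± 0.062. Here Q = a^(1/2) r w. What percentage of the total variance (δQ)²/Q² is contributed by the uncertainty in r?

85.7%

(δQ/Q)² = (½·δa/a)² + (1·δr/r)² + (1·δw/w)²
  a term: (0.5×0.0293)² = 0.000215
  r term: (1×0.0721)² = 0.00520
  w term: (1×0.0255)² = 0.000651
Total = 0.00607. Share from r = 0.00520/0.00607 = 0.857.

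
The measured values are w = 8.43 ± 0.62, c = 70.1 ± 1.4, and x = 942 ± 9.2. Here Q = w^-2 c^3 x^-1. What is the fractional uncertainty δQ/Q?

0.159

Since Q is a product/quotient, work with relative uncertainties:
  (-2·δw/w)² = (-2×0.0735)² = 0.0216;  (3·δc/c)² = (3×0.0200)² = 0.00359;  (-1·δx/x)² = (-1×0.00977)² = 9.54e-05
δQ/Q = √(0.0253) = 0.159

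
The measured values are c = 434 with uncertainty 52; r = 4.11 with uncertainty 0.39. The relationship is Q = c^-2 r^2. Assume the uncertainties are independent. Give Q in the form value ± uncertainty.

(8.97 ± 2.74) × 10^-5

For a monomial Q ∝ c^-2, r^2, fractional errors add in quadrature:
  (-2·δc/c)² = (-2×0.120)² = 0.0574;  (2·δr/r)² = (2×0.0949)² = 0.0360
δQ/Q = √(0.0934) = 0.306
Q = 8.97e-05, so δQ = 0.306 × 8.97e-05 = 2.74e-05.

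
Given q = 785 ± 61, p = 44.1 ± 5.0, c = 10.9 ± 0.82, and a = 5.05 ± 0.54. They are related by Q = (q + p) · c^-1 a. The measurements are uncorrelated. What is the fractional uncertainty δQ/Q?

0.150

Let u = q + p = 829. δu = √(δq² + δp²) = √(3720 + 25.0) = 61.2, so δu/u = 0.0738.
Q is then a monomial in u, c, a:
δQ/Q = √((δu/u)² + (-1·δc/c)² + (1·δa/a)²) = √(0.00545 + 0.00566 + 0.0114) = 0.150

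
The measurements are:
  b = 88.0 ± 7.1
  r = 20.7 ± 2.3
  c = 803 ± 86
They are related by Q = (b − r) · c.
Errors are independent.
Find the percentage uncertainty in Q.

Let u = b − r = 67.3. δu = √(δb² + δr²) = √(50.4 + 5.29) = 7.46, so δu/u = 0.111.
Q is then a monomial in u, c:
δQ/Q = √((δu/u)² + (1·δc/c)²) = √(0.0123 + 0.0115) = 0.154

15.4%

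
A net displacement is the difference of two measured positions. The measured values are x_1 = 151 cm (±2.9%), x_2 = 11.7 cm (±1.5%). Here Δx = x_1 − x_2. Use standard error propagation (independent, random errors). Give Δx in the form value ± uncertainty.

Absolute uncertainties add in quadrature for a linear combination:
  (δx_1)² = 19.2;  (δx_2)² = 0.0308
δΔx = √(19.2) = 4.38 cm
Δx = 139 cm.

139 ± 4.38 cm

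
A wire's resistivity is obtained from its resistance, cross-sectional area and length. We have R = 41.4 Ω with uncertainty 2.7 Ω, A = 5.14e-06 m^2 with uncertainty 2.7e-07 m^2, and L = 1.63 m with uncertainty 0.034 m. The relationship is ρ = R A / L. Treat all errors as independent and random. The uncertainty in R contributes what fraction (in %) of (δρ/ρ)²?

(δρ/ρ)² = (1·δR/R)² + (1·δA/A)² + (-1·δL/L)²
  R term: (1×0.0652)² = 0.00425
  A term: (1×0.0525)² = 0.00276
  L term: (-1×0.0209)² = 0.000435
Total = 0.00745. Share from R = 0.00425/0.00745 = 0.571.

57.1%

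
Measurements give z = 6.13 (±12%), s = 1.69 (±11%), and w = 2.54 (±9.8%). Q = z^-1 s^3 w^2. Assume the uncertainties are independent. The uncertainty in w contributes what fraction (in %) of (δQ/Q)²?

23.8%

(δQ/Q)² = (-1·δz/z)² + (3·δs/s)² + (2·δw/w)²
  z term: (-1×0.120)² = 0.0144
  s term: (3×0.110)² = 0.109
  w term: (2×0.0980)² = 0.0384
Total = 0.162. Share from w = 0.0384/0.162 = 0.238.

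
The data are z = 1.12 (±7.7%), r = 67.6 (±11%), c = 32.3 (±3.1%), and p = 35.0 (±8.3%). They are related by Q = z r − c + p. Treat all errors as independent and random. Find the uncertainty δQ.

10.6

Let w = z·r = 75.7. δw/w = √((1·δz/z)² + (1·δr/r)²) = √(0.00593 + 0.0121) = 0.134, so δw = 10.2.
Q = w − c + p: δQ = √(δw² + δc² + δp²) = √(103 + 1.00 + 8.44) = 10.6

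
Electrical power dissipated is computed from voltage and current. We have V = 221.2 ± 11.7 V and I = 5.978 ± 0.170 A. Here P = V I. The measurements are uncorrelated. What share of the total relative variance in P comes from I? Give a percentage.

22.4%

(δP/P)² = (1·δV/V)² + (1·δI/I)²
  V term: (1×0.0529)² = 0.00280
  I term: (1×0.0284)² = 0.000809
Total = 0.00361. Share from I = 0.000809/0.00361 = 0.224.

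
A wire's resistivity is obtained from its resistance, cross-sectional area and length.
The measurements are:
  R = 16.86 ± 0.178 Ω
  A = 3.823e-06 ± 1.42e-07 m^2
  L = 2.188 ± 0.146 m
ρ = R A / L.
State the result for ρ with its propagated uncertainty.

(2.946 ± 0.227) × 10^-5 Ω·m

Since ρ is a product/quotient, work with relative uncertainties:
  (1·δR/R)² = (1×0.0106)² = 0.000111;  (1·δA/A)² = (1×0.0371)² = 0.00138;  (-1·δL/L)² = (-1×0.0667)² = 0.00445
δρ/ρ = √(0.00594) = 0.0771
ρ = 2.946e-05 Ω·m, so δρ = 0.0771 × 2.946e-05 = 2.27e-06 Ω·m.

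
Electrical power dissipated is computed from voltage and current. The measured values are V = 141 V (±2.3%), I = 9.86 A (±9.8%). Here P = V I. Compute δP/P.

0.101

Since P is a product/quotient, work with relative uncertainties:
  (1·δV/V)² = (1×0.0230)² = 0.000529;  (1·δI/I)² = (1×0.0980)² = 0.00960
δP/P = √(0.0101) = 0.101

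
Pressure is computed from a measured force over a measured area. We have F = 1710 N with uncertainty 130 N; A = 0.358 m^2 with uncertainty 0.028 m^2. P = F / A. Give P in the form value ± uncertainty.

4780 ± 521 Pa

P is a product of powers, so relative uncertainties combine in quadrature:
  (1·δF/F)² = (1×0.0760)² = 0.00578;  (-1·δA/A)² = (-1×0.0782)² = 0.00612
δP/P = √(0.0119) = 0.109
P = 4780 Pa, so δP = 0.109 × 4780 = 521 Pa.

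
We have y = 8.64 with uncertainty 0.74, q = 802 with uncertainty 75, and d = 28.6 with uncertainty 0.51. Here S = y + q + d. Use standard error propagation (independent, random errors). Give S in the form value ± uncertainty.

839 ± 75.0

Sums and differences: (δS)² = Σ (cᵢ δxᵢ)².
  (δy)² = 0.548;  (δq)² = 5620;  (δd)² = 0.260
δS = √(5630) = 75.0
S = 839.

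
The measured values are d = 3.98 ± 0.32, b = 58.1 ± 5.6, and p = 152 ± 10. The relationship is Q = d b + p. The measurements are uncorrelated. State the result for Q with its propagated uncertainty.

Let w = d·b = 231. δw/w = √((1·δd/d)² + (1·δb/b)²) = √(0.00646 + 0.00929) = 0.126, so δw = 29.0.
Q = w + p: δQ = √(δw² + δp²) = √(842 + 100) = 30.7
Q = 383.

383 ± 30.7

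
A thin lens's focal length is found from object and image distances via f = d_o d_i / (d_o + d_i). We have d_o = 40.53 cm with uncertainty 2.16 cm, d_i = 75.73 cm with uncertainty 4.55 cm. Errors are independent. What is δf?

∂f/∂d_o = (d_i/(d_o+d_i))² = 0.424;  ∂f/∂d_i = (d_o/(d_o+d_i))² = 0.122
δf = √((∂f/∂d_o · δd_o)² + (∂f/∂d_i · δd_i)²) = √(0.840 + 0.306) = 1.07 cm

1.07 cm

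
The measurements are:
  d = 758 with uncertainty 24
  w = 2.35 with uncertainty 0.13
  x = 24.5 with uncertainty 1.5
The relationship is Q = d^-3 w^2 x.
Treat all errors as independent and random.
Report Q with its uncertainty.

(3.11 ± 0.491) × 10^-7

Products/powers → add relative errors in quadrature, weighted by exponent:
  (-3·δd/d)² = (-3×0.0317)² = 0.00902;  (2·δw/w)² = (2×0.0553)² = 0.0122;  (1·δx/x)² = (1×0.0612)² = 0.00375
δQ/Q = √(0.0250) = 0.158
Q = 3.11e-07, so δQ = 0.158 × 3.11e-07 = 4.91e-08.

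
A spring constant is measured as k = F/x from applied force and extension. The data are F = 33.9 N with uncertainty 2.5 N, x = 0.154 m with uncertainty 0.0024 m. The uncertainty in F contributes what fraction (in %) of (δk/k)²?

95.7%

(δk/k)² = (1·δF/F)² + (-1·δx/x)²
  F term: (1×0.0737)² = 0.00544
  x term: (-1×0.0156)² = 0.000243
Total = 0.00568. Share from F = 0.00544/0.00568 = 0.957.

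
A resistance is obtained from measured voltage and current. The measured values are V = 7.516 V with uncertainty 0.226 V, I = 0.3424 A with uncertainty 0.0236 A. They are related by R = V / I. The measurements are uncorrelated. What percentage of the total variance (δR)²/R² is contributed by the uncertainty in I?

84.0%

(δR/R)² = (1·δV/V)² + (-1·δI/I)²
  V term: (1×0.0301)² = 0.000904
  I term: (-1×0.0689)² = 0.00475
Total = 0.00565. Share from I = 0.00475/0.00565 = 0.840.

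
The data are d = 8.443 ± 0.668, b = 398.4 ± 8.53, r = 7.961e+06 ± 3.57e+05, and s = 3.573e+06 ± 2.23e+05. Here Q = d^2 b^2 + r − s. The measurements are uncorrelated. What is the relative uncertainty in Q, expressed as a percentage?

Let p = d^2·b^2 = 1.131e+07. δp/p = √((2·δd/d)² + (2·δb/b)²) = √(0.0250 + 0.00183) = 0.164, so δp = 1.85e+06.
Q = p + r − s: δQ = √(δp² + δr² + δs²) = √(3.44e+12 + 1.27e+11 + 4.97e+10) = 1.9e+06
Q = 1.57e+07, so δQ/Q = 1.9e+06/1.57e+07 = 0.121.

12.1%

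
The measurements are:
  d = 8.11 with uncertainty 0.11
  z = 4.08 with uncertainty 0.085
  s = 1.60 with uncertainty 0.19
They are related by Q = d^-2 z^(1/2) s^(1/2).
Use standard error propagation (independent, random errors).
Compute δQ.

0.00257

Q is a product of powers, so relative uncertainties combine in quadrature:
  (-2·δd/d)² = (-2×0.0136)² = 0.000736;  (½·δz/z)² = (0.5×0.0208)² = 0.000109;  (½·δs/s)² = (0.5×0.119)² = 0.00353
δQ/Q = √(0.00437) = 0.0661
Q = 0.0388, so δQ = 0.0661 × 0.0388 = 0.00257.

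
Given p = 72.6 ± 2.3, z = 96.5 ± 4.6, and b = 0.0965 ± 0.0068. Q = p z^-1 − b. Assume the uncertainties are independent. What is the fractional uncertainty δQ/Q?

0.0665

Let w = p·z^-1 = 0.752. δw/w = √((1·δp/p)² + (-1·δz/z)²) = √(0.00100 + 0.00227) = 0.0572, so δw = 0.0431.
Q = w − b: δQ = √(δw² + δb²) = √(0.00185 + 4.62e-05) = 0.0436
Q = 0.656, so δQ/Q = 0.0436/0.656 = 0.0665.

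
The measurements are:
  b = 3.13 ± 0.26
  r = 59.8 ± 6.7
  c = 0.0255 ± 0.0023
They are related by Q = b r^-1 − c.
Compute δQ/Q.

Let p = b·r^-1 = 0.0523. δp/p = √((1·δb/b)² + (-1·δr/r)²) = √(0.00690 + 0.0126) = 0.139, so δp = 0.00730.
Q = p − c: δQ = √(δp² + δc²) = √(5.33e-05 + 5.29e-06) = 0.00765
Q = 0.0268, so δQ/Q = 0.00765/0.0268 = 0.285.

0.285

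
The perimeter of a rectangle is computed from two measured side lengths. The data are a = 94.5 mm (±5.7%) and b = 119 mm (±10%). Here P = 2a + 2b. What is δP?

26.1 mm

For a sum/difference, combine absolute errors in quadrature:
  (2·δa)² = 116;  (2·δb)² = 566
δP = √(682) = 26.1 mm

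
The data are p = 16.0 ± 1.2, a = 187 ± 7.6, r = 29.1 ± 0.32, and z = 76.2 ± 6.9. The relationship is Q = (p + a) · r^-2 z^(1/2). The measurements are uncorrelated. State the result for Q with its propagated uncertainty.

Let u = p + a = 203. δu = √(δp² + δa²) = √(1.44 + 57.8) = 7.69, so δu/u = 0.0379.
Q is then a monomial in u, r, z:
δQ/Q = √((δu/u)² + (-2·δr/r)² + (½·δz/z)²) = √(0.00144 + 0.000484 + 0.00205) = 0.0630
Q = 2.09, so δQ = 0.0630 × 2.09 = 0.132.

2.09 ± 0.132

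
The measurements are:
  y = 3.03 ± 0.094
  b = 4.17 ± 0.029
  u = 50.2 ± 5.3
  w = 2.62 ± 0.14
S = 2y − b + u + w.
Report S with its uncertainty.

54.7 ± 5.31

Absolute uncertainties add in quadrature for a linear combination:
  (2·δy)² = 0.0353;  (δb)² = 0.000841;  (δu)² = 28.1;  (δw)² = 0.0196
δS = √(28.1) = 5.31
S = 54.7.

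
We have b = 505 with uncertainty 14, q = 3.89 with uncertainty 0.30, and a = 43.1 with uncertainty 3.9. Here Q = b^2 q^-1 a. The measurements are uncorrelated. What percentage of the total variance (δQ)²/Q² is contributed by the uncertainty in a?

47.6%

(δQ/Q)² = (2·δb/b)² + (-1·δq/q)² + (1·δa/a)²
  b term: (2×0.0277)² = 0.00307
  q term: (-1×0.0771)² = 0.00595
  a term: (1×0.0905)² = 0.00819
Total = 0.0172. Share from a = 0.00819/0.0172 = 0.476.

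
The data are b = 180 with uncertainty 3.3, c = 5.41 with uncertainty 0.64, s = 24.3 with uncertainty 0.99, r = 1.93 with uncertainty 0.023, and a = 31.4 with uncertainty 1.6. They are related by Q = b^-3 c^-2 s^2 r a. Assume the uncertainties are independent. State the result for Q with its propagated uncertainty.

(2.10 ± 0.548) × 10^-4

Q is a product of powers, so relative uncertainties combine in quadrature:
  (-3·δb/b)² = (-3×0.0183)² = 0.00302;  (-2·δc/c)² = (-2×0.118)² = 0.0560;  (2·δs/s)² = (2×0.0407)² = 0.00664;  (1·δr/r)² = (1×0.0119)² = 0.000142;  (1·δa/a)² = (1×0.0510)² = 0.00260
δQ/Q = √(0.0684) = 0.261
Q = 0.000210, so δQ = 0.261 × 0.000210 = 5.48e-05.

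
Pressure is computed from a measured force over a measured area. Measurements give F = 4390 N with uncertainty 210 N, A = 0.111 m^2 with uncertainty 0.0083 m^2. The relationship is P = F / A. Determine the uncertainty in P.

Each factor contributes (exponent × relative error)² to (δP/P)²:
  (1·δF/F)² = (1×0.0478)² = 0.00229;  (-1·δA/A)² = (-1×0.0748)² = 0.00559
δP/P = √(0.00788) = 0.0888
P = 39500 Pa, so δP = 0.0888 × 39500 = 3510 Pa.

3510 Pa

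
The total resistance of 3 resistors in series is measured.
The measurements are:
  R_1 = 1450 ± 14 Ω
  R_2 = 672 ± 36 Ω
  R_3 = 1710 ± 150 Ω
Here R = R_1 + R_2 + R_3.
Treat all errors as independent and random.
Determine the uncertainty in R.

For a sum/difference, combine absolute errors in quadrature:
  (δR_1)² = 196;  (δR_2)² = 1300;  (δR_3)² = 22500
δR = √(24000) = 155 Ω

155 Ω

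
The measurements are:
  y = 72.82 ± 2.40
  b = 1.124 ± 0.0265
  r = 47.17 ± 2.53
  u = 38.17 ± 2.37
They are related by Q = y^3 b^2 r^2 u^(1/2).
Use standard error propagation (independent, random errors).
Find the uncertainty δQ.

Q is a product of powers, so relative uncertainties combine in quadrature:
  (3·δy/y)² = (3×0.0330)² = 0.00978;  (2·δb/b)² = (2×0.0236)² = 0.00222;  (2·δr/r)² = (2×0.0536)² = 0.0115;  (½·δu/u)² = (0.5×0.0621)² = 0.000964
δQ/Q = √(0.0245) = 0.156
Q = 6.706e+09, so δQ = 0.156 × 6.706e+09 = 1.05e+09.

1.05e+09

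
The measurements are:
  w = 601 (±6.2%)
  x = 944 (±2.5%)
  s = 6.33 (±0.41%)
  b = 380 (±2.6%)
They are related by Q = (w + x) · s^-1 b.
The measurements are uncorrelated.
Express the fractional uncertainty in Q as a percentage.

Let u = w + x = 1540. δu = √(δw² + δx²) = √(1390 + 557) = 44.1, so δu/u = 0.0285.
Q is then a monomial in u, s, b:
δQ/Q = √((δu/u)² + (-1·δs/s)² + (1·δb/b)²) = √(0.000815 + 1.68e-05 + 0.000676) = 0.0388

3.88%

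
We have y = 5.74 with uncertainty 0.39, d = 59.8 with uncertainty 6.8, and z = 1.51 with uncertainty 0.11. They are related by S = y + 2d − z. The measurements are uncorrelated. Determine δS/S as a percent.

For a sum/difference, combine absolute errors in quadrature:
  (δy)² = 0.152;  (2·δd)² = 185;  (δz)² = 0.0121
δS = √(185) = 13.6
S = 124, so δS/S = 13.6/124 = 0.110.

11.0%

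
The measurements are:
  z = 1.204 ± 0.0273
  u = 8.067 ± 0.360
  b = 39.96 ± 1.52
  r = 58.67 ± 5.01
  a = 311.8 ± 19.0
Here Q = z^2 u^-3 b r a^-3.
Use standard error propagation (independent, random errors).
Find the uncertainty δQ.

Relative error in a monomial: (δQ/Q)² = Σ (nᵢ · δxᵢ/xᵢ)².
  (2·δz/z)² = (2×0.0227)² = 0.00206;  (-3·δu/u)² = (-3×0.0446)² = 0.0179;  (1·δb/b)² = (1×0.0380)² = 0.00145;  (1·δr/r)² = (1×0.0854)² = 0.00729;  (-3·δa/a)² = (-3×0.0609)² = 0.0334
δQ/Q = √(0.0621) = 0.249
Q = 2.136e-07, so δQ = 0.249 × 2.136e-07 = 5.32e-08.

5.32e-08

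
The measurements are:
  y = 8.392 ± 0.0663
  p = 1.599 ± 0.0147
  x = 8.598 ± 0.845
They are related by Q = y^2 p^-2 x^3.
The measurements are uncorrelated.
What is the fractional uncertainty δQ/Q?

0.296

Each factor contributes (exponent × relative error)² to (δQ/Q)²:
  (2·δy/y)² = (2×0.00790)² = 0.000250;  (-2·δp/p)² = (-2×0.00919)² = 0.000338;  (3·δx/x)² = (3×0.0983)² = 0.0869
δQ/Q = √(0.0875) = 0.296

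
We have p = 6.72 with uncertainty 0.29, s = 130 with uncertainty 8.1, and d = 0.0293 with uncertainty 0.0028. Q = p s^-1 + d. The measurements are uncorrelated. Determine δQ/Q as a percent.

Let w = p·s^-1 = 0.0517. δw/w = √((1·δp/p)² + (-1·δs/s)²) = √(0.00186 + 0.00388) = 0.0758, so δw = 0.00392.
Q = w + d: δQ = √(δw² + δd²) = √(1.54e-05 + 7.84e-06) = 0.00482
Q = 0.0810, so δQ/Q = 0.00482/0.0810 = 0.0595.

5.95%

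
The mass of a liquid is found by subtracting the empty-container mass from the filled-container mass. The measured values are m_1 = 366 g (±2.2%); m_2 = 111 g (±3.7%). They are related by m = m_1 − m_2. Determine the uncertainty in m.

9.04 g

Each term contributes (cᵢ δxᵢ)² to (δm)²:
  (δm_1)² = 64.8;  (δm_2)² = 16.9
δm = √(81.7) = 9.04 g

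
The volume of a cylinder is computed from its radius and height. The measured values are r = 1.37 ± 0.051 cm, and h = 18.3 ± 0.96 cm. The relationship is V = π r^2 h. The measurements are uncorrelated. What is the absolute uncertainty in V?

9.83 cm^3

Each factor contributes (exponent × relative error)² to (δV/V)²:
  (2·δr/r)² = (2×0.0372)² = 0.00554;  (1·δh/h)² = (1×0.0525)² = 0.00275
δV/V = √(0.00830) = 0.0911
V = 108 cm^3, so δV = 0.0911 × 108 = 9.83 cm^3.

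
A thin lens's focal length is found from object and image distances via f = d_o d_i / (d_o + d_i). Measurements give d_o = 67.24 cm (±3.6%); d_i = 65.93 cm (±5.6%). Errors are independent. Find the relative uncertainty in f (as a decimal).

∂f/∂d_o = (d_i/(d_o+d_i))² = 0.245;  ∂f/∂d_i = (d_o/(d_o+d_i))² = 0.255
δf = √((∂f/∂d_o · δd_o)² + (∂f/∂d_i · δd_i)²) = √(0.352 + 0.886) = 1.11 cm
f = 33.29 cm, so δf/f = 1.11/33.29 = 0.0334.

0.0334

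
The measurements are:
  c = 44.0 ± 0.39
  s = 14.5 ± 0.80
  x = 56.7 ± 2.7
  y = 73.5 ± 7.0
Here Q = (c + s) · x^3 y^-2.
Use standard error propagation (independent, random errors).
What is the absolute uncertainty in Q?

471

Let u = c + s = 58.5. δu = √(δc² + δs²) = √(0.152 + 0.640) = 0.890, so δu/u = 0.0152.
Q is then a monomial in u, x, y:
δQ/Q = √((δu/u)² + (3·δx/x)² + (-2·δy/y)²) = √(0.000231 + 0.0204 + 0.0363) = 0.239
Q = 1970, so δQ = 0.239 × 1970 = 471.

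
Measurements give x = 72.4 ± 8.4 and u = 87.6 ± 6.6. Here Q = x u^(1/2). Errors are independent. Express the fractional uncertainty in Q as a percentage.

Relative error in a monomial: (δQ/Q)² = Σ (nᵢ · δxᵢ/xᵢ)².
  (1·δx/x)² = (1×0.116)² = 0.0135;  (½·δu/u)² = (0.5×0.0753)² = 0.00142
δQ/Q = √(0.0149) = 0.122

12.2%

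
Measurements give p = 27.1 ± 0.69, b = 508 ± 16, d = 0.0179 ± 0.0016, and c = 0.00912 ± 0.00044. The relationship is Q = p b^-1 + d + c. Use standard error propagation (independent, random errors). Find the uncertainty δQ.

Let w = p·b^-1 = 0.0533. δw/w = √((1·δp/p)² + (-1·δb/b)²) = √(0.000648 + 0.000992) = 0.0405, so δw = 0.00216.
Q = w + d + c: δQ = √(δw² + δd² + δc²) = √(4.67e-06 + 2.56e-06 + 1.94e-07) = 0.00272

0.00272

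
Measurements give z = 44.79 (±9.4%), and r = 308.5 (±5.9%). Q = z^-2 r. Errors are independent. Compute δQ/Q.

0.197

Since Q is a product/quotient, work with relative uncertainties:
  (-2·δz/z)² = (-2×0.0940)² = 0.0353;  (1·δr/r)² = (1×0.0590)² = 0.00348
δQ/Q = √(0.0388) = 0.197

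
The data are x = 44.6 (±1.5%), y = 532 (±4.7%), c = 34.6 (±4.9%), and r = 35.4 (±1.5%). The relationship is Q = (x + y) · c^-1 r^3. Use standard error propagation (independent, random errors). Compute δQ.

58700

Let u = x + y = 577. δu = √(δx² + δy²) = √(0.448 + 625) = 25.0, so δu/u = 0.0434.
Q is then a monomial in u, c, r:
δQ/Q = √((δu/u)² + (-1·δc/c)² + (3·δr/r)²) = √(0.00188 + 0.00240 + 0.00202) = 0.0794
Q = 7.39e+05, so δQ = 0.0794 × 7.39e+05 = 58700.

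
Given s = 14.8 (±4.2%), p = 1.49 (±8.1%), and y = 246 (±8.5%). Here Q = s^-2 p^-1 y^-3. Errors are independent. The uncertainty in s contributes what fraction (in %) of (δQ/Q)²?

(δQ/Q)² = (-2·δs/s)² + (-1·δp/p)² + (-3·δy/y)²
  s term: (-2×0.0420)² = 0.00706
  p term: (-1×0.0810)² = 0.00656
  y term: (-3×0.0850)² = 0.0650
Total = 0.0786. Share from s = 0.00706/0.0786 = 0.0897.

8.97%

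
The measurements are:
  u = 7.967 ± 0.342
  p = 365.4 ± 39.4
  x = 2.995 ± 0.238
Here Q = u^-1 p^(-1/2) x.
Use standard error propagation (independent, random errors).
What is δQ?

For a monomial Q ∝ u^-1, p^(-1/2), x, fractional errors add in quadrature:
  (-1·δu/u)² = (-1×0.0429)² = 0.00184;  (−½·δp/p)² = (-0.5×0.108)² = 0.00291;  (1·δx/x)² = (1×0.0795)² = 0.00631
δQ/Q = √(0.0111) = 0.105
Q = 0.01967, so δQ = 0.105 × 0.01967 = 0.00207.

0.00207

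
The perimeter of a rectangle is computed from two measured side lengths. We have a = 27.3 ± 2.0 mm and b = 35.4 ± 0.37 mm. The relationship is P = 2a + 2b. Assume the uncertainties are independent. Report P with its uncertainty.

125 ± 4.07 mm

P is a linear combination, so absolute uncertainties add in quadrature:
  (2·δa)² = 16.0;  (2·δb)² = 0.548
δP = √(16.5) = 4.07 mm
P = 125 mm.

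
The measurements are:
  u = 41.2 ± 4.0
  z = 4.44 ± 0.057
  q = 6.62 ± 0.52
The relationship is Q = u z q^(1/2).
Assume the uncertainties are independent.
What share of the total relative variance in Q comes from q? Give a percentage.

13.9%

(δQ/Q)² = (1·δu/u)² + (1·δz/z)² + (½·δq/q)²
  u term: (1×0.0971)² = 0.00943
  z term: (1×0.0128)² = 0.000165
  q term: (0.5×0.0785)² = 0.00154
Total = 0.0111. Share from q = 0.00154/0.0111 = 0.139.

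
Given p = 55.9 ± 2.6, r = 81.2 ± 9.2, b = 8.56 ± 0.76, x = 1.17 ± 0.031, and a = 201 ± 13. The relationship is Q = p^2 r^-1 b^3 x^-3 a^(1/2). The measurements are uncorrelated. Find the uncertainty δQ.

67500

Q is a product of powers, so relative uncertainties combine in quadrature:
  (2·δp/p)² = (2×0.0465)² = 0.00865;  (-1·δr/r)² = (-1×0.113)² = 0.0128;  (3·δb/b)² = (3×0.0888)² = 0.0709;  (-3·δx/x)² = (-3×0.0265)² = 0.00632;  (½·δa/a)² = (0.5×0.0647)² = 0.00105
δQ/Q = √(0.0998) = 0.316
Q = 2.14e+05, so δQ = 0.316 × 2.14e+05 = 67500.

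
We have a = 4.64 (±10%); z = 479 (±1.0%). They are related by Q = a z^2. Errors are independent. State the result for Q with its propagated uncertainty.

Each factor contributes (exponent × relative error)² to (δQ/Q)²:
  (1·δa/a)² = (1×0.100)² = 0.0100;  (2·δz/z)² = (2×0.0100)² = 0.000400
δQ/Q = √(0.0104) = 0.102
Q = 1.06e+06, so δQ = 0.102 × 1.06e+06 = 1.09e+05.

(1.06 ± 0.109) × 10^6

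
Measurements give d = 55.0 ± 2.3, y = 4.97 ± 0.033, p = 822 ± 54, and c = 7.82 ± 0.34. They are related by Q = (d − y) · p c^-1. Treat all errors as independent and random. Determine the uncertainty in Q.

Let u = d − y = 50.0. δu = √(δd² + δy²) = √(5.29 + 0.00109) = 2.30, so δu/u = 0.0460.
Q is then a monomial in u, p, c:
δQ/Q = √((δu/u)² + (1·δp/p)² + (-1·δc/c)²) = √(0.00211 + 0.00432 + 0.00189) = 0.0912
Q = 5260, so δQ = 0.0912 × 5260 = 480.

480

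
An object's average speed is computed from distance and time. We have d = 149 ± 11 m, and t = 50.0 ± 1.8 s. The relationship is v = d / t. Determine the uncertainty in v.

v is a product of powers, so relative uncertainties combine in quadrature:
  (1·δd/d)² = (1×0.0738)² = 0.00545;  (-1·δt/t)² = (-1×0.0360)² = 0.00130
δv/v = √(0.00675) = 0.0821
v = 2.98 m/s, so δv = 0.0821 × 2.98 = 0.245 m/s.

0.245 m/s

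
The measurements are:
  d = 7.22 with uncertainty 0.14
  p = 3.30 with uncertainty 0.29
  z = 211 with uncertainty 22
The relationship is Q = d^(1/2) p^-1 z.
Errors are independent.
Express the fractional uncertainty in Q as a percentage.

13.7%

For a monomial Q ∝ d^(1/2), p^-1, z, fractional errors add in quadrature:
  (½·δd/d)² = (0.5×0.0194)² = 9.4e-05;  (-1·δp/p)² = (-1×0.0879)² = 0.00772;  (1·δz/z)² = (1×0.104)² = 0.0109
δQ/Q = √(0.0187) = 0.137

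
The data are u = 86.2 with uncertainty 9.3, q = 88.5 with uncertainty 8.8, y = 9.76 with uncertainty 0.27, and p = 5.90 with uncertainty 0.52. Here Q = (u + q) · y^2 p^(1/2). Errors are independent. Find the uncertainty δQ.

4120

Let w = u + q = 175. δw = √(δu² + δq²) = √(86.5 + 77.4) = 12.8, so δw/w = 0.0733.
Q is then a monomial in w, y, p:
δQ/Q = √((δw/w)² + (2·δy/y)² + (½·δp/p)²) = √(0.00537 + 0.00306 + 0.00194) = 0.102
Q = 40400, so δQ = 0.102 × 40400 = 4120.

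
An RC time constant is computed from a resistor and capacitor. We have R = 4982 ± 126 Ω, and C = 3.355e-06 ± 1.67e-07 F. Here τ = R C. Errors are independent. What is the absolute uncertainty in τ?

0.000933 s

For a monomial τ ∝ R, C, fractional errors add in quadrature:
  (1·δR/R)² = (1×0.0253)² = 0.000640;  (1·δC/C)² = (1×0.0498)² = 0.00248
δτ/τ = √(0.00312) = 0.0558
τ = 0.01671 s, so δτ = 0.0558 × 0.01671 = 0.000933 s.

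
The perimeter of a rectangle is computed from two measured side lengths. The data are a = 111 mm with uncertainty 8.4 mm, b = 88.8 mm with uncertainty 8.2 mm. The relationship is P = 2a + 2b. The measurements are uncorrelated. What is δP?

P is a linear combination, so absolute uncertainties add in quadrature:
  (2·δa)² = 282;  (2·δb)² = 269
δP = √(551) = 23.5 mm

23.5 mm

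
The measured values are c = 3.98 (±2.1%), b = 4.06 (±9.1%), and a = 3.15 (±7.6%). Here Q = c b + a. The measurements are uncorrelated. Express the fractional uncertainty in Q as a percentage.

Let p = c·b = 16.2. δp/p = √((1·δc/c)² + (1·δb/b)²) = √(0.000441 + 0.00828) = 0.0934, so δp = 1.51.
Q = p + a: δQ = √(δp² + δa²) = √(2.28 + 0.0573) = 1.53
Q = 19.3, so δQ/Q = 1.53/19.3 = 0.0791.

7.91%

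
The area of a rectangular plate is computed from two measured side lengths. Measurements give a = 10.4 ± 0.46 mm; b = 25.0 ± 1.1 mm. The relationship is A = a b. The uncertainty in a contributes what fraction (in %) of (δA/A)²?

(δA/A)² = (1·δa/a)² + (1·δb/b)²
  a term: (1×0.0442)² = 0.00196
  b term: (1×0.0440)² = 0.00194
Total = 0.00389. Share from a = 0.00196/0.00389 = 0.503.

50.3%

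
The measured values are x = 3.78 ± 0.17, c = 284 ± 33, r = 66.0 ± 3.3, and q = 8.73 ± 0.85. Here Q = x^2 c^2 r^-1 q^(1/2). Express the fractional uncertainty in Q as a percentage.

25.9%

Each factor contributes (exponent × relative error)² to (δQ/Q)²:
  (2·δx/x)² = (2×0.0450)² = 0.00809;  (2·δc/c)² = (2×0.116)² = 0.0540;  (-1·δr/r)² = (-1×0.0500)² = 0.00250;  (½·δq/q)² = (0.5×0.0974)² = 0.00237
δQ/Q = √(0.0670) = 0.259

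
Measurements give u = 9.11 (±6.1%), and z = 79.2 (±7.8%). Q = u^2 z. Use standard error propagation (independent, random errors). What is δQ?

Products/powers → add relative errors in quadrature, weighted by exponent:
  (2·δu/u)² = (2×0.0610)² = 0.0149;  (1·δz/z)² = (1×0.0780)² = 0.00608
δQ/Q = √(0.0210) = 0.145
Q = 6570, so δQ = 0.145 × 6570 = 952.

952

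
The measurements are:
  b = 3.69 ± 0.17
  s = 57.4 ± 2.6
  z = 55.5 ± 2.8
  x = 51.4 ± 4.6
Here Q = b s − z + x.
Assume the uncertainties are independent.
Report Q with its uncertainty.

208 ± 14.7

Let p = b·s = 212. δp/p = √((1·δb/b)² + (1·δs/s)²) = √(0.00212 + 0.00205) = 0.0646, so δp = 13.7.
Q = p − z + x: δQ = √(δp² + δz² + δx²) = √(187 + 7.84 + 21.2) = 14.7
Q = 208.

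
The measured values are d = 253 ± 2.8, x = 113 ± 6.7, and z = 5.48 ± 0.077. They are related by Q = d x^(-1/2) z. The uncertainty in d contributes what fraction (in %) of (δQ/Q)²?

10.2%

(δQ/Q)² = (1·δd/d)² + (−½·δx/x)² + (1·δz/z)²
  d term: (1×0.0111)² = 0.000122
  x term: (-0.5×0.0593)² = 0.000879
  z term: (1×0.0141)² = 0.000197
Total = 0.00120. Share from d = 0.000122/0.00120 = 0.102.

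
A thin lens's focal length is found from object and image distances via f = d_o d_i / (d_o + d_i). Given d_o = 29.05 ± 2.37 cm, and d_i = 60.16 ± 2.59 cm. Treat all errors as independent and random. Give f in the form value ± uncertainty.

∂f/∂d_o = (d_i/(d_o+d_i))² = 0.455;  ∂f/∂d_i = (d_o/(d_o+d_i))² = 0.106
δf = √((∂f/∂d_o · δd_o)² + (∂f/∂d_i · δd_i)²) = √(1.16 + 0.0754) = 1.11 cm
f = 19.59 cm.

19.59 ± 1.11 cm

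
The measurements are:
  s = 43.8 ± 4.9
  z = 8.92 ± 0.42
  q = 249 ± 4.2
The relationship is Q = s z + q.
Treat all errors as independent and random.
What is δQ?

Let p = s·z = 391. δp/p = √((1·δs/s)² + (1·δz/z)²) = √(0.0125 + 0.00222) = 0.121, so δp = 47.4.
Q = p + q: δQ = √(δp² + δq²) = √(2250 + 17.6) = 47.6

47.6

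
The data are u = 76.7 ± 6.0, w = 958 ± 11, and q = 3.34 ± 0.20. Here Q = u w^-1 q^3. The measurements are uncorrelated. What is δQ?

Q is a product of powers, so relative uncertainties combine in quadrature:
  (1·δu/u)² = (1×0.0782)² = 0.00612;  (-1·δw/w)² = (-1×0.0115)² = 0.000132;  (3·δq/q)² = (3×0.0599)² = 0.0323
δQ/Q = √(0.0385) = 0.196
Q = 2.98, so δQ = 0.196 × 2.98 = 0.585.

0.585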